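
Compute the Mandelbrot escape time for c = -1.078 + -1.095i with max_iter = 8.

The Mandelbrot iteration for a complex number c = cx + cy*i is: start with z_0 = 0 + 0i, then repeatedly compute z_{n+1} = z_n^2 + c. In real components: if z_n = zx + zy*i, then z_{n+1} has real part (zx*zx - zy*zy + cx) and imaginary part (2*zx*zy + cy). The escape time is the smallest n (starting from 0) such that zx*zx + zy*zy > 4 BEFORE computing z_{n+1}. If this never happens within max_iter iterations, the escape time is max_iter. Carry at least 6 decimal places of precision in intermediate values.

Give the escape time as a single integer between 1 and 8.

z_0 = 0 + 0i, c = -1.0780 + -1.0950i
Iter 1: z = -1.0780 + -1.0950i, |z|^2 = 2.3611
Iter 2: z = -1.1149 + 1.2658i, |z|^2 = 2.8454
Iter 3: z = -1.4372 + -3.9176i, |z|^2 = 17.4134
Escaped at iteration 3

Answer: 3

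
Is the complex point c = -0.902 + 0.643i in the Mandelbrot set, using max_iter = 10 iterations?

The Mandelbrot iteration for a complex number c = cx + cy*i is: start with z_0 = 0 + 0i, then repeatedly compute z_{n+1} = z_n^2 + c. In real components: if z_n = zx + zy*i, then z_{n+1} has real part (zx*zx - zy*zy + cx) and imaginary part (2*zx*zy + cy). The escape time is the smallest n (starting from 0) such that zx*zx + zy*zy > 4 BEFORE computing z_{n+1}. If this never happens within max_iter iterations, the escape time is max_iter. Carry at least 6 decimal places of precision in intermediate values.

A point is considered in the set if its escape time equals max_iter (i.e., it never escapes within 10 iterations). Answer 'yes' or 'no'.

z_0 = 0 + 0i, c = -0.9020 + 0.6430i
Iter 1: z = -0.9020 + 0.6430i, |z|^2 = 1.2271
Iter 2: z = -0.5018 + -0.5170i, |z|^2 = 0.5191
Iter 3: z = -0.9174 + 1.1619i, |z|^2 = 2.1916
Iter 4: z = -1.4103 + -1.4888i, |z|^2 = 4.2057
Escaped at iteration 4

Answer: no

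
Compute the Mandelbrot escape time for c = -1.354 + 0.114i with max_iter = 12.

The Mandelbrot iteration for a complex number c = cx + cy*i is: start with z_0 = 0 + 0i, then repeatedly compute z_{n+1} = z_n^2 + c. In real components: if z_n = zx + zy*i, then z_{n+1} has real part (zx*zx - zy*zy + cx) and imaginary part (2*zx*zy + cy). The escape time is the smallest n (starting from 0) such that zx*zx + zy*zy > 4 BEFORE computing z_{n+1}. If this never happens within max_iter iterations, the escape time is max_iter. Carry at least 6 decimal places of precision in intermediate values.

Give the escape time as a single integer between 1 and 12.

Answer: 11

Derivation:
z_0 = 0 + 0i, c = -1.3540 + 0.1140i
Iter 1: z = -1.3540 + 0.1140i, |z|^2 = 1.8463
Iter 2: z = 0.4663 + -0.1947i, |z|^2 = 0.2554
Iter 3: z = -1.1745 + -0.0676i, |z|^2 = 1.3839
Iter 4: z = 0.0208 + 0.2728i, |z|^2 = 0.0748
Iter 5: z = -1.4280 + 0.1253i, |z|^2 = 2.0548
Iter 6: z = 0.6694 + -0.2440i, |z|^2 = 0.5076
Iter 7: z = -0.9654 + -0.2126i, |z|^2 = 0.9772
Iter 8: z = -0.4672 + 0.5245i, |z|^2 = 0.4934
Iter 9: z = -1.4109 + -0.3761i, |z|^2 = 2.1320
Iter 10: z = 0.4951 + 1.1753i, |z|^2 = 1.6263
Iter 11: z = -2.4901 + 1.2777i, |z|^2 = 7.8332
Escaped at iteration 11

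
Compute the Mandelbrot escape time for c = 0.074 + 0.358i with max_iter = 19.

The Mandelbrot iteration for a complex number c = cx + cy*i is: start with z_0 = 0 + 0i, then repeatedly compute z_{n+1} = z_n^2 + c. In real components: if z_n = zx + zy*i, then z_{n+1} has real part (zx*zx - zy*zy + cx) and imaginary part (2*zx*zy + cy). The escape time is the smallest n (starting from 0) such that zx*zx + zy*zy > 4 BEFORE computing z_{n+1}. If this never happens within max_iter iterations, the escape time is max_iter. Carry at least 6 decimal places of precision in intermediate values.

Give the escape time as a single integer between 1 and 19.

Answer: 19

Derivation:
z_0 = 0 + 0i, c = 0.0740 + 0.3580i
Iter 1: z = 0.0740 + 0.3580i, |z|^2 = 0.1336
Iter 2: z = -0.0487 + 0.4110i, |z|^2 = 0.1713
Iter 3: z = -0.0925 + 0.3180i, |z|^2 = 0.1097
Iter 4: z = -0.0185 + 0.2991i, |z|^2 = 0.0898
Iter 5: z = -0.0151 + 0.3469i, |z|^2 = 0.1206
Iter 6: z = -0.0461 + 0.3475i, |z|^2 = 0.1229
Iter 7: z = -0.0446 + 0.3260i, |z|^2 = 0.1082
Iter 8: z = -0.0303 + 0.3289i, |z|^2 = 0.1091
Iter 9: z = -0.0333 + 0.3381i, |z|^2 = 0.1154
Iter 10: z = -0.0392 + 0.3355i, |z|^2 = 0.1141
Iter 11: z = -0.0370 + 0.3317i, |z|^2 = 0.1114
Iter 12: z = -0.0346 + 0.3334i, |z|^2 = 0.1124
Iter 13: z = -0.0360 + 0.3349i, |z|^2 = 0.1134
Iter 14: z = -0.0369 + 0.3339i, |z|^2 = 0.1128
Iter 15: z = -0.0361 + 0.3334i, |z|^2 = 0.1125
Iter 16: z = -0.0358 + 0.3339i, |z|^2 = 0.1128
Iter 17: z = -0.0362 + 0.3341i, |z|^2 = 0.1129
Iter 18: z = -0.0363 + 0.3338i, |z|^2 = 0.1127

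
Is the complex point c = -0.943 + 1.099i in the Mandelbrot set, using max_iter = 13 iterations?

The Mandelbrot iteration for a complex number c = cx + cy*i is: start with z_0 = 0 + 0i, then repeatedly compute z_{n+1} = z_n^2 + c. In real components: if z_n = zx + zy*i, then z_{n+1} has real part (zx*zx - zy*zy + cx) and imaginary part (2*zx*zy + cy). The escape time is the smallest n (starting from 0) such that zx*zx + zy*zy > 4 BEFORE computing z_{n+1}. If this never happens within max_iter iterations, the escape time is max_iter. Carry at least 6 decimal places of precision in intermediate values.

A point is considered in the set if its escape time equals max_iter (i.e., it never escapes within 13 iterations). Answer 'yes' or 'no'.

z_0 = 0 + 0i, c = -0.9430 + 1.0990i
Iter 1: z = -0.9430 + 1.0990i, |z|^2 = 2.0970
Iter 2: z = -1.2616 + -0.9737i, |z|^2 = 2.5396
Iter 3: z = -0.2996 + 3.5558i, |z|^2 = 12.7333
Escaped at iteration 3

Answer: no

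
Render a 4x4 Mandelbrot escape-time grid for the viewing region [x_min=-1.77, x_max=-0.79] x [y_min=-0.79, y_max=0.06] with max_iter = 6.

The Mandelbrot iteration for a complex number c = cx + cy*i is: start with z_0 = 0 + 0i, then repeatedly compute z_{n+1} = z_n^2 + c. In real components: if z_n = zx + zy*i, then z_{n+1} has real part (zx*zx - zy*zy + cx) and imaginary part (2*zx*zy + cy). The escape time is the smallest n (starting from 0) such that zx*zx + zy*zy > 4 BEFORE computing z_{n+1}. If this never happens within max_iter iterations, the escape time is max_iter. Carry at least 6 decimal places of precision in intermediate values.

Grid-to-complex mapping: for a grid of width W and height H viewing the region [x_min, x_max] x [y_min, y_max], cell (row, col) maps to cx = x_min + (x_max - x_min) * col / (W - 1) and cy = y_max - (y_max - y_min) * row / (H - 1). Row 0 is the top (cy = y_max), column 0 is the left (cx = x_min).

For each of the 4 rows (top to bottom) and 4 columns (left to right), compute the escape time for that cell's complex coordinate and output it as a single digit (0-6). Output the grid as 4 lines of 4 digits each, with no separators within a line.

(row=0, col=0): c = -1.7700 + 0.0600i → escape time 6
(row=0, col=1): c = -1.4433 + 0.0600i → escape time 6
(row=0, col=2): c = -1.1167 + 0.0600i → escape time 6
(row=0, col=3): c = -0.7900 + 0.0600i → escape time 6
(row=1, col=0): c = -1.7700 + -0.2233i → escape time 4
(row=1, col=1): c = -1.4433 + -0.2233i → escape time 5
(row=1, col=2): c = -1.1167 + -0.2233i → escape time 6
(row=1, col=3): c = -0.7900 + -0.2233i → escape time 6
(row=2, col=0): c = -1.7700 + -0.5067i → escape time 3
(row=2, col=1): c = -1.4433 + -0.5067i → escape time 3
(row=2, col=2): c = -1.1167 + -0.5067i → escape time 5
(row=2, col=3): c = -0.7900 + -0.5067i → escape time 6
(row=3, col=0): c = -1.7700 + -0.7900i → escape time 2
(row=3, col=1): c = -1.4433 + -0.7900i → escape time 3
(row=3, col=2): c = -1.1167 + -0.7900i → escape time 3
(row=3, col=3): c = -0.7900 + -0.7900i → escape time 4

Answer: 6666
4566
3356
2334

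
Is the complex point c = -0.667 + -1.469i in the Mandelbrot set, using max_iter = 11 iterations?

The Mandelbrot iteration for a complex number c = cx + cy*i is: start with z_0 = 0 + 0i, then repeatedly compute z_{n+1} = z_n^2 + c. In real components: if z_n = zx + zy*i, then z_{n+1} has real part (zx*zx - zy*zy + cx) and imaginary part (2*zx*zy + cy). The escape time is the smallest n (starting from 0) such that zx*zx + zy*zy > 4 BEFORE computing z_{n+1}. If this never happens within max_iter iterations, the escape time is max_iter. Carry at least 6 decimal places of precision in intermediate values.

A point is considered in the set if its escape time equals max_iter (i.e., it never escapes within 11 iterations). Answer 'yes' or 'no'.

Answer: no

Derivation:
z_0 = 0 + 0i, c = -0.6670 + -1.4690i
Iter 1: z = -0.6670 + -1.4690i, |z|^2 = 2.6029
Iter 2: z = -2.3801 + 0.4906i, |z|^2 = 5.9055
Escaped at iteration 2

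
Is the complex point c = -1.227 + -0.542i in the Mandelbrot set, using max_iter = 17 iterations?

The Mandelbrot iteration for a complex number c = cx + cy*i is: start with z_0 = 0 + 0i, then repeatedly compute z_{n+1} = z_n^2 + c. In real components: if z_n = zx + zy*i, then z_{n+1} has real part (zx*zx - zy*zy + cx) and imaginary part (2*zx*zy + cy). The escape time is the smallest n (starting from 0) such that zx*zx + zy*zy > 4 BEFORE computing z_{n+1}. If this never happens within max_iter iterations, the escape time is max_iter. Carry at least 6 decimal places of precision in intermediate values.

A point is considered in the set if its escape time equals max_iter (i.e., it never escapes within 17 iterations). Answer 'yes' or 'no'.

Answer: no

Derivation:
z_0 = 0 + 0i, c = -1.2270 + -0.5420i
Iter 1: z = -1.2270 + -0.5420i, |z|^2 = 1.7993
Iter 2: z = -0.0152 + 0.7881i, |z|^2 = 0.6213
Iter 3: z = -1.8478 + -0.5660i, |z|^2 = 3.7348
Iter 4: z = 1.8671 + 1.5498i, |z|^2 = 5.8877
Escaped at iteration 4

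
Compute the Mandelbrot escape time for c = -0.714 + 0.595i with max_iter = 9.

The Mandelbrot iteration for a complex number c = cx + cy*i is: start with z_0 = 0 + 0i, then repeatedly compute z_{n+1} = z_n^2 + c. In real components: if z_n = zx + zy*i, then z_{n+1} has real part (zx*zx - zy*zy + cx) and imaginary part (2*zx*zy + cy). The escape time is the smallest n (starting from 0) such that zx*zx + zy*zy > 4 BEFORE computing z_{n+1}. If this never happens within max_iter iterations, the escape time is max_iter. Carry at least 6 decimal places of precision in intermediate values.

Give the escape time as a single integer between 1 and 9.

z_0 = 0 + 0i, c = -0.7140 + 0.5950i
Iter 1: z = -0.7140 + 0.5950i, |z|^2 = 0.8638
Iter 2: z = -0.5582 + -0.2547i, |z|^2 = 0.3765
Iter 3: z = -0.4672 + 0.8793i, |z|^2 = 0.9915
Iter 4: z = -1.2689 + -0.2267i, |z|^2 = 1.6615
Iter 5: z = 0.8447 + 1.1703i, |z|^2 = 2.0831
Iter 6: z = -1.3701 + 2.5721i, |z|^2 = 8.4927
Escaped at iteration 6

Answer: 6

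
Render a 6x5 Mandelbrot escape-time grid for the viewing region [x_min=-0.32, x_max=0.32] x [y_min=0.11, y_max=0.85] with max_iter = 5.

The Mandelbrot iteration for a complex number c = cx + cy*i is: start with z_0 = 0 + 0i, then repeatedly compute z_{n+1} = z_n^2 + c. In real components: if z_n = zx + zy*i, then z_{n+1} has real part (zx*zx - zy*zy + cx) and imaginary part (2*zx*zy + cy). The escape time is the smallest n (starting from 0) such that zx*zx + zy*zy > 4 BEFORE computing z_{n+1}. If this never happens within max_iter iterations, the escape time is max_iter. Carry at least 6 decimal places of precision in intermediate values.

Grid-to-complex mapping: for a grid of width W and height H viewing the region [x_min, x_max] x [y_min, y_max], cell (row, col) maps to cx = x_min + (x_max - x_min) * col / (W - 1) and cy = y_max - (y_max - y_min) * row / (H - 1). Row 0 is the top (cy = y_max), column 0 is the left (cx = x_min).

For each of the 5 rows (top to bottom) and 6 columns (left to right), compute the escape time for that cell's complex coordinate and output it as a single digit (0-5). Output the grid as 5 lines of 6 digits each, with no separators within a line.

(row=0, col=0): c = -0.3200 + 0.8500i → escape time 5
(row=0, col=1): c = -0.1920 + 0.8500i → escape time 5
(row=0, col=2): c = -0.0640 + 0.8500i → escape time 5
(row=0, col=3): c = 0.0640 + 0.8500i → escape time 5
(row=0, col=4): c = 0.1920 + 0.8500i → escape time 5
(row=0, col=5): c = 0.3200 + 0.8500i → escape time 4
(row=1, col=0): c = -0.3200 + 0.6650i → escape time 5
(row=1, col=1): c = -0.1920 + 0.6650i → escape time 5
(row=1, col=2): c = -0.0640 + 0.6650i → escape time 5
(row=1, col=3): c = 0.0640 + 0.6650i → escape time 5
(row=1, col=4): c = 0.1920 + 0.6650i → escape time 5
(row=1, col=5): c = 0.3200 + 0.6650i → escape time 5
(row=2, col=0): c = -0.3200 + 0.4800i → escape time 5
(row=2, col=1): c = -0.1920 + 0.4800i → escape time 5
(row=2, col=2): c = -0.0640 + 0.4800i → escape time 5
(row=2, col=3): c = 0.0640 + 0.4800i → escape time 5
(row=2, col=4): c = 0.1920 + 0.4800i → escape time 5
(row=2, col=5): c = 0.3200 + 0.4800i → escape time 5
(row=3, col=0): c = -0.3200 + 0.2950i → escape time 5
(row=3, col=1): c = -0.1920 + 0.2950i → escape time 5
(row=3, col=2): c = -0.0640 + 0.2950i → escape time 5
(row=3, col=3): c = 0.0640 + 0.2950i → escape time 5
(row=3, col=4): c = 0.1920 + 0.2950i → escape time 5
(row=3, col=5): c = 0.3200 + 0.2950i → escape time 5
(row=4, col=0): c = -0.3200 + 0.1100i → escape time 5
(row=4, col=1): c = -0.1920 + 0.1100i → escape time 5
(row=4, col=2): c = -0.0640 + 0.1100i → escape time 5
(row=4, col=3): c = 0.0640 + 0.1100i → escape time 5
(row=4, col=4): c = 0.1920 + 0.1100i → escape time 5
(row=4, col=5): c = 0.3200 + 0.1100i → escape time 5

Answer: 555554
555555
555555
555555
555555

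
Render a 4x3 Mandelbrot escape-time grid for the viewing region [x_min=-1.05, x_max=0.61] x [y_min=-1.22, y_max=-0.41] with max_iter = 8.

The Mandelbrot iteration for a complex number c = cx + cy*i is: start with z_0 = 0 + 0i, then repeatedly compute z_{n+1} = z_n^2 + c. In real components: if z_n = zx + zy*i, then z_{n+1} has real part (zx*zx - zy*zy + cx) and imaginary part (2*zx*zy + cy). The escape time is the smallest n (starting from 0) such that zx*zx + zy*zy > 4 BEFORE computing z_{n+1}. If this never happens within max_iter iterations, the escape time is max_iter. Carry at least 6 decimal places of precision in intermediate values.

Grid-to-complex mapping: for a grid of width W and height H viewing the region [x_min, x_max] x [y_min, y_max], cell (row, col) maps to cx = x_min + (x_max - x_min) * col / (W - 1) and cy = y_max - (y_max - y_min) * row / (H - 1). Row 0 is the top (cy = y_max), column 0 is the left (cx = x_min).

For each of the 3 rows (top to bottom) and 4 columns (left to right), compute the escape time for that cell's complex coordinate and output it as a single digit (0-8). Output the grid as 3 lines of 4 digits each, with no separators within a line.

Answer: 6884
3573
3332

Derivation:
(row=0, col=0): c = -1.0500 + -0.4100i → escape time 6
(row=0, col=1): c = -0.4967 + -0.4100i → escape time 8
(row=0, col=2): c = 0.0567 + -0.4100i → escape time 8
(row=0, col=3): c = 0.6100 + -0.4100i → escape time 4
(row=1, col=0): c = -1.0500 + -0.8150i → escape time 3
(row=1, col=1): c = -0.4967 + -0.8150i → escape time 5
(row=1, col=2): c = 0.0567 + -0.8150i → escape time 7
(row=1, col=3): c = 0.6100 + -0.8150i → escape time 3
(row=2, col=0): c = -1.0500 + -1.2200i → escape time 3
(row=2, col=1): c = -0.4967 + -1.2200i → escape time 3
(row=2, col=2): c = 0.0567 + -1.2200i → escape time 3
(row=2, col=3): c = 0.6100 + -1.2200i → escape time 2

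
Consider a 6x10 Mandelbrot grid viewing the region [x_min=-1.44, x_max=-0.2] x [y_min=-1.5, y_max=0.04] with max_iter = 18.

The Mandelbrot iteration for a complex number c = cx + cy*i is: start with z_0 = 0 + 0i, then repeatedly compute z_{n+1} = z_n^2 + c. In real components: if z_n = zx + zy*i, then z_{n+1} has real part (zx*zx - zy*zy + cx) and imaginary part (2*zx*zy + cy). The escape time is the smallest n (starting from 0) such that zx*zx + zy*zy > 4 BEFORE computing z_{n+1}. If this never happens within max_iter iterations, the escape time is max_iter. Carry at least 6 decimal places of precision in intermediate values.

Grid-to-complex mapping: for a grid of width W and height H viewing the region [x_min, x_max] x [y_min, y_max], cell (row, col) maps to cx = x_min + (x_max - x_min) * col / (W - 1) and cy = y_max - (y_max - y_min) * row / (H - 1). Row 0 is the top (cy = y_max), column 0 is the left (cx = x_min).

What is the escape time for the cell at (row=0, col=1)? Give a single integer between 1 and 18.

Answer: 18

Derivation:
z_0 = 0 + 0i, c = -1.1920 + 0.0400i
Iter 1: z = -1.1920 + 0.0400i, |z|^2 = 1.4225
Iter 2: z = 0.2273 + -0.0554i, |z|^2 = 0.0547
Iter 3: z = -1.1434 + 0.0148i, |z|^2 = 1.3076
Iter 4: z = 0.1152 + 0.0061i, |z|^2 = 0.0133
Iter 5: z = -1.1788 + 0.0414i, |z|^2 = 1.3912
Iter 6: z = 0.1958 + -0.0576i, |z|^2 = 0.0416
Iter 7: z = -1.1570 + 0.0174i, |z|^2 = 1.3389
Iter 8: z = 0.1463 + -0.0004i, |z|^2 = 0.0214
Iter 9: z = -1.1706 + 0.0399i, |z|^2 = 1.3719
Iter 10: z = 0.1767 + -0.0534i, |z|^2 = 0.0341
Iter 11: z = -1.1636 + 0.0211i, |z|^2 = 1.3545
Iter 12: z = 0.1616 + -0.0092i, |z|^2 = 0.0262
Iter 13: z = -1.1660 + 0.0370i, |z|^2 = 1.3609
Iter 14: z = 0.1661 + -0.0464i, |z|^2 = 0.0297
Iter 15: z = -1.1666 + 0.0246i, |z|^2 = 1.3614
Iter 16: z = 0.1682 + -0.0174i, |z|^2 = 0.0286
Iter 17: z = -1.1640 + 0.0342i, |z|^2 = 1.3561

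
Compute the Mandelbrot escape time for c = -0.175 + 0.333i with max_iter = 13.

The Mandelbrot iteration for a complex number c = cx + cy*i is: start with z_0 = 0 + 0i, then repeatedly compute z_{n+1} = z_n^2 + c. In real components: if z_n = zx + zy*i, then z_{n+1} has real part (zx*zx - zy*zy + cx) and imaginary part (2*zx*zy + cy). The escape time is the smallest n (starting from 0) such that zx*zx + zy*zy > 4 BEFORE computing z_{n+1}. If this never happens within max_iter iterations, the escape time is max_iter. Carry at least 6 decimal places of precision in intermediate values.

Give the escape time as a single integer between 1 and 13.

z_0 = 0 + 0i, c = -0.1750 + 0.3330i
Iter 1: z = -0.1750 + 0.3330i, |z|^2 = 0.1415
Iter 2: z = -0.2553 + 0.2165i, |z|^2 = 0.1120
Iter 3: z = -0.1567 + 0.2225i, |z|^2 = 0.0741
Iter 4: z = -0.2000 + 0.2633i, |z|^2 = 0.1093
Iter 5: z = -0.2043 + 0.2277i, |z|^2 = 0.0936
Iter 6: z = -0.1851 + 0.2399i, |z|^2 = 0.0918
Iter 7: z = -0.1983 + 0.2442i, |z|^2 = 0.0989
Iter 8: z = -0.1953 + 0.2362i, |z|^2 = 0.0939
Iter 9: z = -0.1926 + 0.2408i, |z|^2 = 0.0951
Iter 10: z = -0.1959 + 0.2402i, |z|^2 = 0.0961
Iter 11: z = -0.1944 + 0.2389i, |z|^2 = 0.0948
Iter 12: z = -0.1943 + 0.2401i, |z|^2 = 0.0954

Answer: 13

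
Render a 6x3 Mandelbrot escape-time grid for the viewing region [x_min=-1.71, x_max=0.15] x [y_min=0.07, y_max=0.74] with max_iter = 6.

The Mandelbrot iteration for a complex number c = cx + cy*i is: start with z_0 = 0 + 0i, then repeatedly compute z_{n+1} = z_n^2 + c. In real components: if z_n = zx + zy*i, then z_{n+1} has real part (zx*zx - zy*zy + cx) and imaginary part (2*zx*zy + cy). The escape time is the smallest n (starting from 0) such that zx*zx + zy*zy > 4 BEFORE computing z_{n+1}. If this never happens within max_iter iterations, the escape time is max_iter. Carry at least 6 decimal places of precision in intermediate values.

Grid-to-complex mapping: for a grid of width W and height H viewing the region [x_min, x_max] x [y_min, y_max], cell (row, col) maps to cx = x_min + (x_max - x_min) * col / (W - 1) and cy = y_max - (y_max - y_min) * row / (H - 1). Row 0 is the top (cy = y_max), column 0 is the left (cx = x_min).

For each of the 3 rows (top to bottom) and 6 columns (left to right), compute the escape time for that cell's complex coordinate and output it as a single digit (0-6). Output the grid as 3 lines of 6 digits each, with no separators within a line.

(row=0, col=0): c = -1.7100 + 0.7400i → escape time 3
(row=0, col=1): c = -1.3380 + 0.7400i → escape time 3
(row=0, col=2): c = -0.9660 + 0.7400i → escape time 4
(row=0, col=3): c = -0.5940 + 0.7400i → escape time 6
(row=0, col=4): c = -0.2220 + 0.7400i → escape time 6
(row=0, col=5): c = 0.1500 + 0.7400i → escape time 6
(row=1, col=0): c = -1.7100 + 0.4050i → escape time 3
(row=1, col=1): c = -1.3380 + 0.4050i → escape time 6
(row=1, col=2): c = -0.9660 + 0.4050i → escape time 6
(row=1, col=3): c = -0.5940 + 0.4050i → escape time 6
(row=1, col=4): c = -0.2220 + 0.4050i → escape time 6
(row=1, col=5): c = 0.1500 + 0.4050i → escape time 6
(row=2, col=0): c = -1.7100 + 0.0700i → escape time 6
(row=2, col=1): c = -1.3380 + 0.0700i → escape time 6
(row=2, col=2): c = -0.9660 + 0.0700i → escape time 6
(row=2, col=3): c = -0.5940 + 0.0700i → escape time 6
(row=2, col=4): c = -0.2220 + 0.0700i → escape time 6
(row=2, col=5): c = 0.1500 + 0.0700i → escape time 6

Answer: 334666
366666
666666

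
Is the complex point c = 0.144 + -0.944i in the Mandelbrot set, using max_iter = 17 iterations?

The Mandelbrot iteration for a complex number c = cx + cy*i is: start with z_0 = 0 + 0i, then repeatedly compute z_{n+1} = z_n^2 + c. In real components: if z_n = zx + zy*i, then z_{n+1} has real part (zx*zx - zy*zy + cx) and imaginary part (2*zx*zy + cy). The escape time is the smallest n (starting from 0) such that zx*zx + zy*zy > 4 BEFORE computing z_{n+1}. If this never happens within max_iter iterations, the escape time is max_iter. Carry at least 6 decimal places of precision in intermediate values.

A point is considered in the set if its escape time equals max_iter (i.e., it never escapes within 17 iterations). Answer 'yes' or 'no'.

z_0 = 0 + 0i, c = 0.1440 + -0.9440i
Iter 1: z = 0.1440 + -0.9440i, |z|^2 = 0.9119
Iter 2: z = -0.7264 + -1.2159i, |z|^2 = 2.0060
Iter 3: z = -0.8067 + 0.8224i, |z|^2 = 1.3271
Iter 4: z = 0.1184 + -2.2709i, |z|^2 = 5.1709
Escaped at iteration 4

Answer: no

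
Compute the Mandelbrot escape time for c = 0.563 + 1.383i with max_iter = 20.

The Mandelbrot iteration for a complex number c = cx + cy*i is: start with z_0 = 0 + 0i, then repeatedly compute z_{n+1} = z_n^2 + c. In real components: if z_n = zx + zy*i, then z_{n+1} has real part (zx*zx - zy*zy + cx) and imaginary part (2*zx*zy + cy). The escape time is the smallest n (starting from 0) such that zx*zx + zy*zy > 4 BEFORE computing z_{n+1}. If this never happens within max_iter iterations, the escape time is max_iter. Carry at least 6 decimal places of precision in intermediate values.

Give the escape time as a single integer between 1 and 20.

z_0 = 0 + 0i, c = 0.5630 + 1.3830i
Iter 1: z = 0.5630 + 1.3830i, |z|^2 = 2.2297
Iter 2: z = -1.0327 + 2.9403i, |z|^2 = 9.7116
Escaped at iteration 2

Answer: 2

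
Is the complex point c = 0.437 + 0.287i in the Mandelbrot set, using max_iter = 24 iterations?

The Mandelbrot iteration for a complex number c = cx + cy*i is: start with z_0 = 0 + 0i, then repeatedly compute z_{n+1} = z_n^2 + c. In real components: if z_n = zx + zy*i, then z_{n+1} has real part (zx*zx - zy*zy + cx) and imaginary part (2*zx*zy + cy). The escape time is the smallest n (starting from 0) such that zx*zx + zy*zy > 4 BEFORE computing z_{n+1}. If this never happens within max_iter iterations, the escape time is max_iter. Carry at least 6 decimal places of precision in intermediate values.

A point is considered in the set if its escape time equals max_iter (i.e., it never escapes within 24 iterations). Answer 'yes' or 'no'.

z_0 = 0 + 0i, c = 0.4370 + 0.2870i
Iter 1: z = 0.4370 + 0.2870i, |z|^2 = 0.2733
Iter 2: z = 0.5456 + 0.5378i, |z|^2 = 0.5869
Iter 3: z = 0.4454 + 0.8739i, |z|^2 = 0.9621
Iter 4: z = -0.1283 + 1.0655i, |z|^2 = 1.1517
Iter 5: z = -0.6818 + 0.0136i, |z|^2 = 0.4650
Iter 6: z = 0.9016 + 0.2684i, |z|^2 = 0.8850
Iter 7: z = 1.1779 + 0.7711i, |z|^2 = 1.9820
Iter 8: z = 1.2299 + 2.1035i, |z|^2 = 5.9373
Escaped at iteration 8

Answer: no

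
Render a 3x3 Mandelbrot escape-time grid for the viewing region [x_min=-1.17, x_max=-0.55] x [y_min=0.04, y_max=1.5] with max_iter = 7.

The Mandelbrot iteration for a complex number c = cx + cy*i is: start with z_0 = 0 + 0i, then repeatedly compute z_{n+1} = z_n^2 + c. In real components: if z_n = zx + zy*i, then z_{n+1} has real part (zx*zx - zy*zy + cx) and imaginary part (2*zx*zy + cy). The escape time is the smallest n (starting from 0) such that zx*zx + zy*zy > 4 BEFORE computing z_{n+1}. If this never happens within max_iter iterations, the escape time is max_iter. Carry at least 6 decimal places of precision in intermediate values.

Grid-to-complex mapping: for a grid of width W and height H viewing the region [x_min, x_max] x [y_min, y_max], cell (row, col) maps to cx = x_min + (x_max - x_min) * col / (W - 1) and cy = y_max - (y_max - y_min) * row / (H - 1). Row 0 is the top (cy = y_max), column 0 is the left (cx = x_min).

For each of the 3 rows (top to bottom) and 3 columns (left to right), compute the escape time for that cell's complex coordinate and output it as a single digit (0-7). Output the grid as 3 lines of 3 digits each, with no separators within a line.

(row=0, col=0): c = -1.1700 + 1.5000i → escape time 2
(row=0, col=1): c = -0.8600 + 1.5000i → escape time 2
(row=0, col=2): c = -0.5500 + 1.5000i → escape time 2
(row=1, col=0): c = -1.1700 + 0.7700i → escape time 3
(row=1, col=1): c = -0.8600 + 0.7700i → escape time 4
(row=1, col=2): c = -0.5500 + 0.7700i → escape time 5
(row=2, col=0): c = -1.1700 + 0.0400i → escape time 7
(row=2, col=1): c = -0.8600 + 0.0400i → escape time 7
(row=2, col=2): c = -0.5500 + 0.0400i → escape time 7

Answer: 222
345
777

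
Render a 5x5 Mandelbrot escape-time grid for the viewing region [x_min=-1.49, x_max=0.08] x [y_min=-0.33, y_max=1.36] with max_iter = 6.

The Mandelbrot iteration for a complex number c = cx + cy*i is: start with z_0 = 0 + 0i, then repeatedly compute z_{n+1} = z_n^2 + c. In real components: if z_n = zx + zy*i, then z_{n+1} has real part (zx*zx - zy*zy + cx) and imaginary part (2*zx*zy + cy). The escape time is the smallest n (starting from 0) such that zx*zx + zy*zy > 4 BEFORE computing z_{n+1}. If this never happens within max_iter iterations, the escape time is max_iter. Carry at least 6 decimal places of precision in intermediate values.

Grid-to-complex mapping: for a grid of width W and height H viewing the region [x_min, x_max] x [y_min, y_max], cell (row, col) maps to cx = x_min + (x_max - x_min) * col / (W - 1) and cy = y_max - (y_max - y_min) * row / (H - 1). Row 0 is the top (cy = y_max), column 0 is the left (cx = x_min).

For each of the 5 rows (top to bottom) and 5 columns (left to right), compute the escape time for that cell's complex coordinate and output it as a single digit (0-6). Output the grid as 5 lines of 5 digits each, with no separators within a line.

(row=0, col=0): c = -1.4900 + 1.3600i → escape time 1
(row=0, col=1): c = -1.0975 + 1.3600i → escape time 2
(row=0, col=2): c = -0.7050 + 1.3600i → escape time 2
(row=0, col=3): c = -0.3125 + 1.3600i → escape time 2
(row=0, col=4): c = 0.0800 + 1.3600i → escape time 2
(row=1, col=0): c = -1.4900 + 0.9375i → escape time 3
(row=1, col=1): c = -1.0975 + 0.9375i → escape time 3
(row=1, col=2): c = -0.7050 + 0.9375i → escape time 4
(row=1, col=3): c = -0.3125 + 0.9375i → escape time 5
(row=1, col=4): c = 0.0800 + 0.9375i → escape time 5
(row=2, col=0): c = -1.4900 + 0.5150i → escape time 3
(row=2, col=1): c = -1.0975 + 0.5150i → escape time 5
(row=2, col=2): c = -0.7050 + 0.5150i → escape time 6
(row=2, col=3): c = -0.3125 + 0.5150i → escape time 6
(row=2, col=4): c = 0.0800 + 0.5150i → escape time 6
(row=3, col=0): c = -1.4900 + 0.0925i → escape time 6
(row=3, col=1): c = -1.0975 + 0.0925i → escape time 6
(row=3, col=2): c = -0.7050 + 0.0925i → escape time 6
(row=3, col=3): c = -0.3125 + 0.0925i → escape time 6
(row=3, col=4): c = 0.0800 + 0.0925i → escape time 6
(row=4, col=0): c = -1.4900 + -0.3300i → escape time 5
(row=4, col=1): c = -1.0975 + -0.3300i → escape time 6
(row=4, col=2): c = -0.7050 + -0.3300i → escape time 6
(row=4, col=3): c = -0.3125 + -0.3300i → escape time 6
(row=4, col=4): c = 0.0800 + -0.3300i → escape time 6

Answer: 12222
33455
35666
66666
56666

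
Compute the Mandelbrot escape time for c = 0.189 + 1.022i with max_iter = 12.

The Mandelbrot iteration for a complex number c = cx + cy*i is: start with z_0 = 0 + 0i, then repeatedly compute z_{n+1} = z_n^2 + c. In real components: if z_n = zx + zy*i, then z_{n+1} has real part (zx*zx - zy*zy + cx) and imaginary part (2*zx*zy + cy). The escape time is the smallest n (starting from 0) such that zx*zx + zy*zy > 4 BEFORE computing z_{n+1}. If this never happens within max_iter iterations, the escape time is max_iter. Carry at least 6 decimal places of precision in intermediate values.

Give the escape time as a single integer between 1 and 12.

z_0 = 0 + 0i, c = 0.1890 + 1.0220i
Iter 1: z = 0.1890 + 1.0220i, |z|^2 = 1.0802
Iter 2: z = -0.8198 + 1.4083i, |z|^2 = 2.6554
Iter 3: z = -1.1223 + -1.2870i, |z|^2 = 2.9159
Iter 4: z = -0.2076 + 3.9108i, |z|^2 = 15.3378
Escaped at iteration 4

Answer: 4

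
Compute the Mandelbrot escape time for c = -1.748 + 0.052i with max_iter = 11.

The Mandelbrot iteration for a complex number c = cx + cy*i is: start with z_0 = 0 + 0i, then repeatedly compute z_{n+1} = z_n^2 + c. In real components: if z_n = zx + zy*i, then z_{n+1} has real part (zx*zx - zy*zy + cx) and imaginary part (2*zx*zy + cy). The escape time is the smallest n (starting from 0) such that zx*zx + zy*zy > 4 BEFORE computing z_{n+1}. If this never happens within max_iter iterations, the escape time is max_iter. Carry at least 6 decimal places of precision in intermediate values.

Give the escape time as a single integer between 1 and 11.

z_0 = 0 + 0i, c = -1.7480 + 0.0520i
Iter 1: z = -1.7480 + 0.0520i, |z|^2 = 3.0582
Iter 2: z = 1.3048 + -0.1298i, |z|^2 = 1.7193
Iter 3: z = -0.0623 + -0.2867i, |z|^2 = 0.0861
Iter 4: z = -1.8263 + 0.0877i, |z|^2 = 3.3431
Iter 5: z = 1.5797 + -0.2685i, |z|^2 = 2.5676
Iter 6: z = 0.6754 + -0.7963i, |z|^2 = 1.0904
Iter 7: z = -1.9260 + -1.0237i, |z|^2 = 4.7574
Escaped at iteration 7

Answer: 7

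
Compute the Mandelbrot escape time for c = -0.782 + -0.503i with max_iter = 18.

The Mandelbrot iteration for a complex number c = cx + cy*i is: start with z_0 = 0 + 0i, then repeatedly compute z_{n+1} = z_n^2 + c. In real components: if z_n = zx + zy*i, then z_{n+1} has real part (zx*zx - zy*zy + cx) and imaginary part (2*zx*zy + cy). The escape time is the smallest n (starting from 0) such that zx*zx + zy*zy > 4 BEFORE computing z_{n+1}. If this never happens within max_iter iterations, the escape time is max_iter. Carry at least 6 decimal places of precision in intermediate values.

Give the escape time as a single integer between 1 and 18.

Answer: 6

Derivation:
z_0 = 0 + 0i, c = -0.7820 + -0.5030i
Iter 1: z = -0.7820 + -0.5030i, |z|^2 = 0.8645
Iter 2: z = -0.4235 + 0.2837i, |z|^2 = 0.2598
Iter 3: z = -0.6831 + -0.7433i, |z|^2 = 1.0191
Iter 4: z = -0.8678 + 0.5125i, |z|^2 = 1.0157
Iter 5: z = -0.2916 + -1.3925i, |z|^2 = 2.0242
Iter 6: z = -2.6361 + 0.3092i, |z|^2 = 7.0445
Escaped at iteration 6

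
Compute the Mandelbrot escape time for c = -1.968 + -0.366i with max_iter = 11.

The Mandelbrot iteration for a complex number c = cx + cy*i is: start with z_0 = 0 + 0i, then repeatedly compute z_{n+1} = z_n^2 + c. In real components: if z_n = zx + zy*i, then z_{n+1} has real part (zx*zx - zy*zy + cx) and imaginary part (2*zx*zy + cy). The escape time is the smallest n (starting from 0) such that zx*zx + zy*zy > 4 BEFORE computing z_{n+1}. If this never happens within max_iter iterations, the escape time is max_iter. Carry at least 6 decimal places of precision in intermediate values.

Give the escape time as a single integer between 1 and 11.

z_0 = 0 + 0i, c = -1.9680 + -0.3660i
Iter 1: z = -1.9680 + -0.3660i, |z|^2 = 4.0070
Escaped at iteration 1

Answer: 1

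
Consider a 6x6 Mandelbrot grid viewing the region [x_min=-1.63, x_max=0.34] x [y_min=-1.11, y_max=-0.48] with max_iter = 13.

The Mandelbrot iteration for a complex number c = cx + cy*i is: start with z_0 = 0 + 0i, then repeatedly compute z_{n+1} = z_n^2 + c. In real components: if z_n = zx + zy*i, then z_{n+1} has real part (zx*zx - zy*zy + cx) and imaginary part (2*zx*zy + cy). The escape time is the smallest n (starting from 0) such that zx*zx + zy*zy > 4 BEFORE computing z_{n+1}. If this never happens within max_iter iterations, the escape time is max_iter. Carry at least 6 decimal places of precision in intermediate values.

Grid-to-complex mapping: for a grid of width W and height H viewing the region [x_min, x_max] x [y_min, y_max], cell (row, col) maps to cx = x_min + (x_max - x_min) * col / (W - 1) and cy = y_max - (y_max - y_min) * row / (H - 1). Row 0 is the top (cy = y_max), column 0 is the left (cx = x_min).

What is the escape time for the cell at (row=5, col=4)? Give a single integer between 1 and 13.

Answer: 5

Derivation:
z_0 = 0 + 0i, c = -0.0540 + -1.1100i
Iter 1: z = -0.0540 + -1.1100i, |z|^2 = 1.2350
Iter 2: z = -1.2832 + -0.9901i, |z|^2 = 2.6269
Iter 3: z = 0.6122 + 1.4310i, |z|^2 = 2.4226
Iter 4: z = -1.7270 + 0.6422i, |z|^2 = 3.3949
Iter 5: z = 2.5160 + -3.3281i, |z|^2 = 17.4069
Escaped at iteration 5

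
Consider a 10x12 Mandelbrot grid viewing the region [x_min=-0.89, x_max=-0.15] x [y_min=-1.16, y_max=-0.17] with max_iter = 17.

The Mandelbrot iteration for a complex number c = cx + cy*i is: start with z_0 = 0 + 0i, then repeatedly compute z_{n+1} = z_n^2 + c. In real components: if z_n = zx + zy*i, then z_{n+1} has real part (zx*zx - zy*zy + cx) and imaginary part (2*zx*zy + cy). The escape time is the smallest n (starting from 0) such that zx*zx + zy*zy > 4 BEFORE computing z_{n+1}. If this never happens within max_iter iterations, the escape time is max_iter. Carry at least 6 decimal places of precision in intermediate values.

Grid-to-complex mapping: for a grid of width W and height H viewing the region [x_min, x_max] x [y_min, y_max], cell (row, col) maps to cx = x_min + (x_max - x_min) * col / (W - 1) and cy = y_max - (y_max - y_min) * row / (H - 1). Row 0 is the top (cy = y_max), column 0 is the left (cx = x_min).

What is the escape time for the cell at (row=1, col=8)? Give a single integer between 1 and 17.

Answer: 17

Derivation:
z_0 = 0 + 0i, c = -0.2322 + -0.2600i
Iter 1: z = -0.2322 + -0.2600i, |z|^2 = 0.1215
Iter 2: z = -0.2459 + -0.1392i, |z|^2 = 0.0799
Iter 3: z = -0.1911 + -0.1915i, |z|^2 = 0.0732
Iter 4: z = -0.2324 + -0.1868i, |z|^2 = 0.0889
Iter 5: z = -0.2131 + -0.1732i, |z|^2 = 0.0754
Iter 6: z = -0.2168 + -0.1862i, |z|^2 = 0.0817
Iter 7: z = -0.2199 + -0.1793i, |z|^2 = 0.0805
Iter 8: z = -0.2160 + -0.1812i, |z|^2 = 0.0795
Iter 9: z = -0.2184 + -0.1817i, |z|^2 = 0.0807
Iter 10: z = -0.2176 + -0.1806i, |z|^2 = 0.0800
Iter 11: z = -0.2175 + -0.1814i, |z|^2 = 0.0802
Iter 12: z = -0.2178 + -0.1811i, |z|^2 = 0.0802
Iter 13: z = -0.2176 + -0.1811i, |z|^2 = 0.0801
Iter 14: z = -0.2177 + -0.1812i, |z|^2 = 0.0802
Iter 15: z = -0.2177 + -0.1811i, |z|^2 = 0.0802
Iter 16: z = -0.2176 + -0.1812i, |z|^2 = 0.0802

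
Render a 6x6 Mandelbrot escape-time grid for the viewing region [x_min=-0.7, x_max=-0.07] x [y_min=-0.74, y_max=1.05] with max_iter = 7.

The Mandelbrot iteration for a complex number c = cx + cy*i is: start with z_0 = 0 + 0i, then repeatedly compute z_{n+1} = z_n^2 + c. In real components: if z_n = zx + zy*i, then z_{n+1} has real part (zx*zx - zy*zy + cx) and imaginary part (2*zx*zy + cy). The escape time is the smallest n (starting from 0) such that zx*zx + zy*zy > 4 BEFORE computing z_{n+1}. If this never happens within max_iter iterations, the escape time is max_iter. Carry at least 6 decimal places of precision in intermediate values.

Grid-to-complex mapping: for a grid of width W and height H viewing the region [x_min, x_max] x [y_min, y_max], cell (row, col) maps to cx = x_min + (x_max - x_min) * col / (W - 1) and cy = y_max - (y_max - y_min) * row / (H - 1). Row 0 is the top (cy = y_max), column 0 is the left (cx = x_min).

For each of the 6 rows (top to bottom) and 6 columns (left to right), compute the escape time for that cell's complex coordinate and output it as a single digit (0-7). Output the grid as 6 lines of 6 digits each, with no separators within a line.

Answer: 344576
577777
777777
777777
777777
467777

Derivation:
(row=0, col=0): c = -0.7000 + 1.0500i → escape time 3
(row=0, col=1): c = -0.5740 + 1.0500i → escape time 4
(row=0, col=2): c = -0.4480 + 1.0500i → escape time 4
(row=0, col=3): c = -0.3220 + 1.0500i → escape time 5
(row=0, col=4): c = -0.1960 + 1.0500i → escape time 7
(row=0, col=5): c = -0.0700 + 1.0500i → escape time 6
(row=1, col=0): c = -0.7000 + 0.6920i → escape time 5
(row=1, col=1): c = -0.5740 + 0.6920i → escape time 7
(row=1, col=2): c = -0.4480 + 0.6920i → escape time 7
(row=1, col=3): c = -0.3220 + 0.6920i → escape time 7
(row=1, col=4): c = -0.1960 + 0.6920i → escape time 7
(row=1, col=5): c = -0.0700 + 0.6920i → escape time 7
(row=2, col=0): c = -0.7000 + 0.3340i → escape time 7
(row=2, col=1): c = -0.5740 + 0.3340i → escape time 7
(row=2, col=2): c = -0.4480 + 0.3340i → escape time 7
(row=2, col=3): c = -0.3220 + 0.3340i → escape time 7
(row=2, col=4): c = -0.1960 + 0.3340i → escape time 7
(row=2, col=5): c = -0.0700 + 0.3340i → escape time 7
(row=3, col=0): c = -0.7000 + -0.0240i → escape time 7
(row=3, col=1): c = -0.5740 + -0.0240i → escape time 7
(row=3, col=2): c = -0.4480 + -0.0240i → escape time 7
(row=3, col=3): c = -0.3220 + -0.0240i → escape time 7
(row=3, col=4): c = -0.1960 + -0.0240i → escape time 7
(row=3, col=5): c = -0.0700 + -0.0240i → escape time 7
(row=4, col=0): c = -0.7000 + -0.3820i → escape time 7
(row=4, col=1): c = -0.5740 + -0.3820i → escape time 7
(row=4, col=2): c = -0.4480 + -0.3820i → escape time 7
(row=4, col=3): c = -0.3220 + -0.3820i → escape time 7
(row=4, col=4): c = -0.1960 + -0.3820i → escape time 7
(row=4, col=5): c = -0.0700 + -0.3820i → escape time 7
(row=5, col=0): c = -0.7000 + -0.7400i → escape time 4
(row=5, col=1): c = -0.5740 + -0.7400i → escape time 6
(row=5, col=2): c = -0.4480 + -0.7400i → escape time 7
(row=5, col=3): c = -0.3220 + -0.7400i → escape time 7
(row=5, col=4): c = -0.1960 + -0.7400i → escape time 7
(row=5, col=5): c = -0.0700 + -0.7400i → escape time 7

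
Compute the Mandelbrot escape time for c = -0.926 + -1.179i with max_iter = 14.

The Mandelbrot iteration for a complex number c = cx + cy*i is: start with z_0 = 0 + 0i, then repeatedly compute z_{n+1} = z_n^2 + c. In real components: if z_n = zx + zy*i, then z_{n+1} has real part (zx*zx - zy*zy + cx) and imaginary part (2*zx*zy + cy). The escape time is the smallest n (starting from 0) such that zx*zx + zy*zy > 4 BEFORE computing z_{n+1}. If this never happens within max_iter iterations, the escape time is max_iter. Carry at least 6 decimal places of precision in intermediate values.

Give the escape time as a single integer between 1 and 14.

Answer: 3

Derivation:
z_0 = 0 + 0i, c = -0.9260 + -1.1790i
Iter 1: z = -0.9260 + -1.1790i, |z|^2 = 2.2475
Iter 2: z = -1.4586 + 1.0045i, |z|^2 = 3.1364
Iter 3: z = 0.1924 + -4.1093i, |z|^2 = 16.9232
Escaped at iteration 3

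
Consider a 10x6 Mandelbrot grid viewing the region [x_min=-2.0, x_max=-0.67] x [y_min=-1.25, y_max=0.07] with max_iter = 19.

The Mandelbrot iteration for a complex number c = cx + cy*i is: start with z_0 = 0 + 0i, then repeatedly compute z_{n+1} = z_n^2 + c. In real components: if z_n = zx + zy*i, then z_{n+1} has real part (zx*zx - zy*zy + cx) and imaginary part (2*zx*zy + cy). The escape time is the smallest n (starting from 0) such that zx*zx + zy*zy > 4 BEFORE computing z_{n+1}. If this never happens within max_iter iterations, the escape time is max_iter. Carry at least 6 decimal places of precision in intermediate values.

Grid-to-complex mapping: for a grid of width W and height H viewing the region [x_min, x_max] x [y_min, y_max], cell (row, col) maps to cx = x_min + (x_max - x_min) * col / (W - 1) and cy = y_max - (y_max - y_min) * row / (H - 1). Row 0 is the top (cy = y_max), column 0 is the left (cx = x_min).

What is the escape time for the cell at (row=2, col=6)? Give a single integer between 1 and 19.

Answer: 5

Derivation:
z_0 = 0 + 0i, c = -1.1133 + -0.4580i
Iter 1: z = -1.1133 + -0.4580i, |z|^2 = 1.4493
Iter 2: z = -0.0836 + 0.5618i, |z|^2 = 0.3226
Iter 3: z = -1.4220 + -0.5519i, |z|^2 = 2.3266
Iter 4: z = 0.6041 + 1.1116i, |z|^2 = 1.6007
Iter 5: z = -1.9842 + 0.8850i, |z|^2 = 4.7202
Escaped at iteration 5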